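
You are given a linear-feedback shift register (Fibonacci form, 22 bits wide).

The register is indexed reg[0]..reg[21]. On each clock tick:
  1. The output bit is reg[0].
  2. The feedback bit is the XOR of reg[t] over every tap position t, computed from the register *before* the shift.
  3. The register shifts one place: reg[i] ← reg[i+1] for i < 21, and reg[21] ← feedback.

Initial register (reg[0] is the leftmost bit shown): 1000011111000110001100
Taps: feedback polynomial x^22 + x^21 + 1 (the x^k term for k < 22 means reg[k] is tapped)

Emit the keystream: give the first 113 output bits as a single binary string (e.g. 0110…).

step | reg (before) | out | fb
   0 | 1000011111000110001100 | 1 | 1
   1 | 0000111110001100011001 | 0 | 1
   2 | 0001111100011000110011 | 0 | 1
   3 | 0011111000110001100111 | 0 | 1
   4 | 0111110001100011001111 | 0 | 1
   5 | 1111100011000110011111 | 1 | 0
   6 | 1111000110001100111110 | 1 | 1
   7 | 1110001100011001111101 | 1 | 0
   8 | 1100011000110011111010 | 1 | 1
   9 | 1000110001100111110101 | 1 | 0
  10 | 0001100011001111101010 | 0 | 0
  11 | 0011000110011111010100 | 0 | 0
  12 | 0110001100111110101000 | 0 | 0
  13 | 1100011001111101010000 | 1 | 1
  14 | 1000110011111010100001 | 1 | 0
  15 | 0001100111110101000010 | 0 | 0
  16 | 0011001111101010000100 | 0 | 0
  17 | 0110011111010100001000 | 0 | 0
  18 | 1100111110101000010000 | 1 | 1
  19 | 1001111101010000100001 | 1 | 0
  20 | 0011111010100001000010 | 0 | 0
  21 | 0111110101000010000100 | 0 | 0
  22 | 1111101010000100001000 | 1 | 1
  23 | 1111010100001000010001 | 1 | 0
  24 | 1110101000010000100010 | 1 | 1
  25 | 1101010000100001000101 | 1 | 0
  26 | 1010100001000010001010 | 1 | 1
  27 | 0101000010000100010101 | 0 | 1
  28 | 1010000100001000101011 | 1 | 0
  29 | 0100001000010001010110 | 0 | 0
  30 | 1000010000100010101100 | 1 | 1
  31 | 0000100001000101011001 | 0 | 1
  32 | 0001000010001010110011 | 0 | 1
  33 | 0010000100010101100111 | 0 | 1
  34 | 0100001000101011001111 | 0 | 1
  35 | 1000010001010110011111 | 1 | 0
  36 | 0000100010101100111110 | 0 | 0
  37 | 0001000101011001111100 | 0 | 0
  38 | 0010001010110011111000 | 0 | 0
  39 | 0100010101100111110000 | 0 | 0
  40 | 1000101011001111100000 | 1 | 1
  41 | 0001010110011111000001 | 0 | 1
  42 | 0010101100111110000011 | 0 | 1
  43 | 0101011001111100000111 | 0 | 1
  44 | 1010110011111000001111 | 1 | 0
  45 | 0101100111110000011110 | 0 | 0
  46 | 1011001111100000111100 | 1 | 1
  47 | 0110011111000001111001 | 0 | 1
  48 | 1100111110000011110011 | 1 | 0
  49 | 1001111100000111100110 | 1 | 1
  50 | 0011111000001111001101 | 0 | 1
  51 | 0111110000011110011011 | 0 | 1
  52 | 1111100000111100110111 | 1 | 0
  53 | 1111000001111001101110 | 1 | 1
  54 | 1110000011110011011101 | 1 | 0
  55 | 1100000111100110111010 | 1 | 1
  56 | 1000001111001101110101 | 1 | 0
  57 | 0000011110011011101010 | 0 | 0
  58 | 0000111100110111010100 | 0 | 0
  59 | 0001111001101110101000 | 0 | 0
  60 | 0011110011011101010000 | 0 | 0
  61 | 0111100110111010100000 | 0 | 0
  62 | 1111001101110101000000 | 1 | 1
  63 | 1110011011101010000001 | 1 | 0
  64 | 1100110111010100000010 | 1 | 1
  65 | 1001101110101000000101 | 1 | 0
  66 | 0011011101010000001010 | 0 | 0
  67 | 0110111010100000010100 | 0 | 0
  68 | 1101110101000000101000 | 1 | 1
  69 | 1011101010000001010001 | 1 | 0
  70 | 0111010100000010100010 | 0 | 0
  71 | 1110101000000101000100 | 1 | 1
  72 | 1101010000001010001001 | 1 | 0
  73 | 1010100000010100010010 | 1 | 1
  74 | 0101000000101000100101 | 0 | 1
  75 | 1010000001010001001011 | 1 | 0
  76 | 0100000010100010010110 | 0 | 0
  77 | 1000000101000100101100 | 1 | 1
  78 | 0000001010001001011001 | 0 | 1
  79 | 0000010100010010110011 | 0 | 1
  80 | 0000101000100101100111 | 0 | 1
  81 | 0001010001001011001111 | 0 | 1
  82 | 0010100010010110011111 | 0 | 1
  83 | 0101000100101100111111 | 0 | 1
  84 | 1010001001011001111111 | 1 | 0
  85 | 0100010010110011111110 | 0 | 0
  86 | 1000100101100111111100 | 1 | 1
  87 | 0001001011001111111001 | 0 | 1
  88 | 0010010110011111110011 | 0 | 1
  89 | 0100101100111111100111 | 0 | 1
  90 | 1001011001111111001111 | 1 | 0
  91 | 0010110011111110011110 | 0 | 0
  92 | 0101100111111100111100 | 0 | 0
  93 | 1011001111111001111000 | 1 | 1
  94 | 0110011111110011110001 | 0 | 1
  95 | 1100111111100111100011 | 1 | 0
  96 | 1001111111001111000110 | 1 | 1
  97 | 0011111110011110001101 | 0 | 1
  98 | 0111111100111100011011 | 0 | 1
  99 | 1111111001111000110111 | 1 | 0
 100 | 1111110011110001101110 | 1 | 1
 101 | 1111100111100011011101 | 1 | 0
 102 | 1111001111000110111010 | 1 | 1
 103 | 1110011110001101110101 | 1 | 0
 104 | 1100111100011011101010 | 1 | 1
 105 | 1001111000110111010101 | 1 | 0
 106 | 0011110001101110101010 | 0 | 0
 107 | 0111100011011101010100 | 0 | 0
 108 | 1111000110111010101000 | 1 | 1
 109 | 1110001101110101010001 | 1 | 0
 110 | 1100011011101010100010 | 1 | 1
 111 | 1000110111010101000101 | 1 | 0
 112 | 0001101110101010001010 | 0 | 0

10000111110001100011001111101010000100001000101011001111100000111100110111010100000010100010010110011111110011110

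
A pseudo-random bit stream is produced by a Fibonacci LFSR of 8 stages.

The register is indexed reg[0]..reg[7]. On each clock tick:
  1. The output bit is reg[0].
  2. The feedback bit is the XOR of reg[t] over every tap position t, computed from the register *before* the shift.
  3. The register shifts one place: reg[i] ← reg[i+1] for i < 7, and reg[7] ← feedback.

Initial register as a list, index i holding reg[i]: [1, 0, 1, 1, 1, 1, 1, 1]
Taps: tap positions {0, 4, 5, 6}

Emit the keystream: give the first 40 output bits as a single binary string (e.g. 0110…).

1011111101111001101110111001010100101000

tick  register→output (feedback)
  0  10111111→1 (0)
  1  01111110→0 (1)
  2  11111101→1 (1)
  3  11111011→1 (1)
  4  11110111→1 (1)
  5  11101111→1 (0)
  6  11011110→1 (0)
  7  10111100→1 (1)
  8  01111001→0 (1)
  9  11110011→1 (0)
 10  11100110→1 (1)
 11  11001101→1 (1)
 12  10011011→1 (1)
 13  00110111→0 (0)
 14  01101110→0 (1)
 15  11011101→1 (1)
 16  10111011→1 (1)
 17  01110111→0 (0)
 18  11101110→1 (0)
 19  11011100→1 (1)
 20  10111001→1 (0)
 21  01110010→0 (1)
 22  11100101→1 (0)
 23  11001010→1 (1)
 24  10010101→1 (0)
 25  00101010→0 (0)
 26  01010100→0 (1)
 27  10101001→1 (0)
 28  01010010→0 (1)
 29  10100101→1 (0)
 30  01001010→0 (0)
 31  10010100→1 (0)
 32  00101000→0 (1)
 33  01010001→0 (0)
 34  10100010→1 (0)
 35  01000100→0 (1)
 36  10001001→1 (0)
 37  00010010→0 (1)
 38  00100101→0 (1)
 39  01001011→0 (0)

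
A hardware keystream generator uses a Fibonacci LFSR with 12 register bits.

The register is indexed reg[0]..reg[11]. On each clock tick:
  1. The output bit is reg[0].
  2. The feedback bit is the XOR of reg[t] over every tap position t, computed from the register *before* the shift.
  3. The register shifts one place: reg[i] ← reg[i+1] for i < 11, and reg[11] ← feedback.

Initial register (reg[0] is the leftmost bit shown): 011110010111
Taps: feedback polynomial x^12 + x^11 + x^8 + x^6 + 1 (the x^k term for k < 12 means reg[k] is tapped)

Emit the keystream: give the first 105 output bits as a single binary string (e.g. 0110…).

k : reg_k → out_k, fb_k
0: 011110010111 → 0, fb=1
1: 111100101111 → 1, fb=0
2: 111001011110 → 1, fb=0
3: 110010111100 → 1, fb=1
4: 100101111001 → 1, fb=0
5: 001011110010 → 0, fb=1
6: 010111100101 → 0, fb=0
7: 101111001010 → 1, fb=0
8: 011110010100 → 0, fb=0
9: 111100101000 → 1, fb=1
10: 111001010001 → 1, fb=0
11: 110010100010 → 1, fb=0
12: 100101000100 → 1, fb=1
13: 001010001001 → 0, fb=0
14: 010100010010 → 0, fb=0
15: 101000100100 → 1, fb=0
16: 010001001000 → 0, fb=1
17: 100010010001 → 1, fb=0
18: 000100100010 → 0, fb=1
19: 001001000101 → 0, fb=1
20: 010010001011 → 0, fb=0
21: 100100010110 → 1, fb=1
22: 001000101101 → 0, fb=1
23: 010001011011 → 0, fb=0
24: 100010110110 → 1, fb=0
25: 000101101100 → 0, fb=0
26: 001011011000 → 0, fb=1
27: 010110110001 → 0, fb=0
28: 101101100010 → 1, fb=0
29: 011011000100 → 0, fb=0
30: 110110001000 → 1, fb=0
31: 101100010000 → 1, fb=1
32: 011000100001 → 0, fb=0
33: 110001000010 → 1, fb=1
34: 100010000101 → 1, fb=0
35: 000100001010 → 0, fb=1
36: 001000010101 → 0, fb=1
37: 010000101011 → 0, fb=1
38: 100001010111 → 1, fb=0
39: 000010101110 → 0, fb=0
40: 000101011100 → 0, fb=1
41: 001010111001 → 0, fb=1
42: 010101110011 → 0, fb=0
43: 101011100110 → 1, fb=0
44: 010111001100 → 0, fb=1
45: 101110011001 → 1, fb=1
46: 011100110011 → 0, fb=0
47: 111001100110 → 1, fb=0
48: 110011001100 → 1, fb=0
49: 100110011000 → 1, fb=0
50: 001100110000 → 0, fb=1
51: 011001100001 → 0, fb=0
52: 110011000010 → 1, fb=1
53: 100110000101 → 1, fb=0
54: 001100001010 → 0, fb=1
55: 011000010101 → 0, fb=1
56: 110000101011 → 1, fb=0
57: 100001010110 → 1, fb=1
58: 000010101101 → 0, fb=1
59: 000101011011 → 0, fb=0
60: 001010110110 → 0, fb=1
61: 010101101101 → 0, fb=1
62: 101011011011 → 1, fb=1
63: 010110110111 → 0, fb=0
64: 101101101110 → 1, fb=1
65: 011011011101 → 0, fb=0
66: 110110111010 → 1, fb=1
67: 101101110101 → 1, fb=1
68: 011011101011 → 0, fb=1
69: 110111010111 → 1, fb=0
70: 101110101110 → 1, fb=1
71: 011101011101 → 0, fb=0
72: 111010111010 → 1, fb=1
73: 110101110101 → 1, fb=1
74: 101011101011 → 1, fb=0
75: 010111010110 → 0, fb=0
76: 101110101100 → 1, fb=1
77: 011101011001 → 0, fb=0
78: 111010110010 → 1, fb=0
79: 110101100100 → 1, fb=0
80: 101011001000 → 1, fb=0
81: 010110010000 → 0, fb=0
82: 101100100000 → 1, fb=0
83: 011001000000 → 0, fb=0
84: 110010000000 → 1, fb=1
85: 100100000001 → 1, fb=0
86: 001000000010 → 0, fb=0
87: 010000000100 → 0, fb=0
88: 100000001000 → 1, fb=0
89: 000000010000 → 0, fb=0
90: 000000100000 → 0, fb=1
91: 000001000001 → 0, fb=1
92: 000010000011 → 0, fb=1
93: 000100000111 → 0, fb=1
94: 001000001111 → 0, fb=0
95: 010000011110 → 0, fb=1
96: 100000111101 → 1, fb=0
97: 000001111010 → 0, fb=0
98: 000011110100 → 0, fb=1
99: 000111101001 → 0, fb=1
100: 001111010011 → 0, fb=1
101: 011110100111 → 0, fb=0
102: 111101001110 → 1, fb=0
103: 111010011100 → 1, fb=0
104: 110100111000 → 1, fb=1

011110010111100101000100100010110110001000010101110011001100001010110110111010111010110010000000100000111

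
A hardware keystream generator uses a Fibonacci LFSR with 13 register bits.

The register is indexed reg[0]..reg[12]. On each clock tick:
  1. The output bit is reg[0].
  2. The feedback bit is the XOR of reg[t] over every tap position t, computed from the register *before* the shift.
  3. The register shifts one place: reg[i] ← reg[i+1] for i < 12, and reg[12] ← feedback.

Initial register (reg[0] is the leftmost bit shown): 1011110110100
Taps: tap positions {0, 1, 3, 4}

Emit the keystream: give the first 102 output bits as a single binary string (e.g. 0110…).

tick  register→output (feedback)
  0  1011110110100→1 (1)
  1  0111101101001→0 (1)
  2  1111011010011→1 (1)
  3  1110110100111→1 (1)
  4  1101101001111→1 (0)
  5  1011010011110→1 (0)
  6  0110100111100→0 (0)
  7  1101001111000→1 (1)
  8  1010011110001→1 (1)
  9  0100111100011→0 (0)
 10  1001111000110→1 (1)
 11  0011110001101→0 (0)
 12  0111100011010→0 (1)
 13  1111000110101→1 (1)
 14  1110001101011→1 (0)
 15  1100011010110→1 (0)
 16  1000110101100→1 (0)
 17  0001101011000→0 (0)
 18  0011010110000→0 (1)
 19  0110101100001→0 (0)
 20  1101011000010→1 (1)
 21  1010110000101→1 (0)
 22  0101100001010→0 (1)
 23  1011000010101→1 (0)
 24  0110000101010→0 (1)
 25  1100001010101→1 (0)
 26  1000010101010→1 (1)
 27  0000101010101→0 (1)
 28  0001010101011→0 (1)
 29  0010101010111→0 (1)
 30  0101010101111→0 (0)
 31  1010101011110→1 (0)
 32  0101010111100→0 (0)
 33  1010101111000→1 (0)
 34  0101011110000→0 (0)
 35  1010111100000→1 (0)
 36  0101111000000→0 (1)
 37  1011110000001→1 (1)
 38  0111100000011→0 (1)
 39  1111000000111→1 (1)
 40  1110000001111→1 (0)
 41  1100000011110→1 (0)
 42  1000000111100→1 (1)
 43  0000001111001→0 (0)
 44  0000011110010→0 (0)
 45  0000111100100→0 (1)
 46  0001111001001→0 (0)
 47  0011110010010→0 (0)
 48  0111100100100→0 (1)
 49  1111001001001→1 (1)
 50  1110010010011→1 (0)
 51  1100100100110→1 (1)
 52  1001001001101→1 (0)
 53  0010010011010→0 (0)
 54  0100100110100→0 (0)
 55  1001001101000→1 (0)
 56  0010011010000→0 (0)
 57  0100110100000→0 (0)
 58  1001101000000→1 (1)
 59  0011010000001→0 (1)
 60  0110100000011→0 (0)
 61  1101000000110→1 (1)
 62  1010000001101→1 (1)
 63  0100000011011→0 (1)
 64  1000000110111→1 (1)
 65  0000001101111→0 (0)
 66  0000011011110→0 (0)
 67  0000110111100→0 (1)
 68  0001101111001→0 (0)
 69  0011011110010→0 (1)
 70  0110111100101→0 (0)
 71  1101111001010→1 (0)
 72  1011110010100→1 (1)
 73  0111100101001→0 (1)
 74  1111001010011→1 (1)
 75  1110010100111→1 (0)
 76  1100101001110→1 (1)
 77  1001010011101→1 (0)
 78  0010100111010→0 (1)
 79  0101001110101→0 (0)
 80  1010011101010→1 (1)
 81  0100111010101→0 (0)
 82  1001110101010→1 (1)
 83  0011101010101→0 (0)
 84  0111010101010→0 (0)
 85  1110101010100→1 (1)
 86  1101010101001→1 (1)
 87  1010101010011→1 (0)
 88  0101010100110→0 (0)
 89  1010101001100→1 (0)
 90  0101010011000→0 (0)
 91  1010100110000→1 (0)
 92  0101001100000→0 (0)
 93  1010011000000→1 (1)
 94  0100110000001→0 (0)
 95  1001100000010→1 (1)
 96  0011000000101→0 (1)
 97  0110000001011→0 (1)
 98  1100000010111→1 (0)
 99  1000000101110→1 (1)
100  0000001011101→0 (0)
101  0000010111010→0 (0)

101111011010011110001101011000010101010111100000011110010010011010000001101111001010011101010101001100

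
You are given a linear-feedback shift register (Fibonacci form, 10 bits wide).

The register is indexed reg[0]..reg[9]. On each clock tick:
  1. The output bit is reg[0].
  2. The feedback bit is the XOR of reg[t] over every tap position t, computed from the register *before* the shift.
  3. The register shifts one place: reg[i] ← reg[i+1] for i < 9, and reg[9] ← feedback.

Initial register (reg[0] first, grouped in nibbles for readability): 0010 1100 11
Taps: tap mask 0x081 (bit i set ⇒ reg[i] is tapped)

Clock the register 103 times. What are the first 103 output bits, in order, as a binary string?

tick  register→output (feedback)
  0  0010110011→0 (0)
  1  0101100110→0 (1)
  2  1011001101→1 (0)
  3  0110011010→0 (0)
  4  1100110100→1 (0)
  5  1001101000→1 (1)
  6  0011010001→0 (0)
  7  0110100010→0 (0)
  8  1101000100→1 (0)
  9  1010001000→1 (1)
 10  0100010001→0 (0)
 11  1000100010→1 (1)
 12  0001000101→0 (1)
 13  0010001011→0 (0)
 14  0100010110→0 (1)
 15  1000101101→1 (0)
 16  0001011010→0 (0)
 17  0010110100→0 (1)
 18  0101101001→0 (0)
 19  1011010010→1 (1)
 20  0110100101→0 (1)
 21  1101001011→1 (1)
 22  1010010111→1 (0)
 23  0100101110→0 (1)
 24  1001011101→1 (0)
 25  0010111010→0 (0)
 26  0101110100→0 (1)
 27  1011101001→1 (1)
 28  0111010011→0 (0)
 29  1110100110→1 (0)
 30  1101001100→1 (0)
 31  1010011000→1 (1)
 32  0100110001→0 (0)
 33  1001100010→1 (1)
 34  0011000101→0 (1)
 35  0110001011→0 (0)
 36  1100010110→1 (0)
 37  1000101100→1 (0)
 38  0001011000→0 (0)
 39  0010110000→0 (0)
 40  0101100000→0 (0)
 41  1011000000→1 (1)
 42  0110000001→0 (0)
 43  1100000010→1 (1)
 44  1000000101→1 (0)
 45  0000001010→0 (0)
 46  0000010100→0 (1)
 47  0000101001→0 (0)
 48  0001010010→0 (0)
 49  0010100100→0 (1)
 50  0101001001→0 (0)
 51  1010010010→1 (1)
 52  0100100101→0 (1)
 53  1001001011→1 (1)
 54  0010010111→0 (1)
 55  0100101111→0 (1)
 56  1001011111→1 (0)
 57  0010111110→0 (1)
 58  0101111101→0 (1)
 59  1011111011→1 (1)
 60  0111110111→0 (1)
 61  1111101111→1 (0)
 62  1111011110→1 (0)
 63  1110111100→1 (0)
 64  1101111000→1 (1)
 65  1011110001→1 (1)
 66  0111100011→0 (0)
 67  1111000110→1 (0)
 68  1110001100→1 (0)
 69  1100011000→1 (1)
 70  1000110001→1 (1)
 71  0001100011→0 (0)
 72  0011000110→0 (1)
 73  0110001101→0 (1)
 74  1100011011→1 (1)
 75  1000110111→1 (0)
 76  0001101110→0 (1)
 77  0011011101→0 (1)
 78  0110111011→0 (0)
 79  1101110110→1 (0)
 80  1011101100→1 (0)
 81  0111011000→0 (0)
 82  1110110000→1 (1)
 83  1101100001→1 (1)
 84  1011000011→1 (1)
 85  0110000111→0 (1)
 86  1100001111→1 (0)
 87  1000011110→1 (0)
 88  0000111100→0 (1)
 89  0001111001→0 (0)
 90  0011110010→0 (0)
 91  0111100100→0 (1)
 92  1111001001→1 (1)
 93  1110010011→1 (1)
 94  1100100111→1 (0)
 95  1001001110→1 (0)
 96  0010011100→0 (1)
 97  0100111001→0 (0)
 98  1001110010→1 (1)
 99  0011100101→0 (1)
100  0111001011→0 (0)
101  1110010110→1 (0)
102  1100101100→1 (0)

0010110011010001000101101001011101001100010110000001010010010111110111100011000110111011000011110010011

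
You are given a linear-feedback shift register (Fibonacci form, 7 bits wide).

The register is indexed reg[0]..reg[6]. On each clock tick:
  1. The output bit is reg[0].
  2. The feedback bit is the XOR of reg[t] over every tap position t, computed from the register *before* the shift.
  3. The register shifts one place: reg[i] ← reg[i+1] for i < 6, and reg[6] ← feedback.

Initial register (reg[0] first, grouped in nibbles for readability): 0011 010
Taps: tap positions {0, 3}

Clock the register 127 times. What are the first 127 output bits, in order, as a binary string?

0011010100111001111011010000101010111110100101000110111000111111100001110111100101100100100000010001001100010111010110110000011

k : reg_k → out_k, fb_k
0: 0011010 → 0, fb=1
1: 0110101 → 0, fb=0
2: 1101010 → 1, fb=0
3: 1010100 → 1, fb=1
4: 0101001 → 0, fb=1
5: 1010011 → 1, fb=1
6: 0100111 → 0, fb=0
7: 1001110 → 1, fb=0
8: 0011100 → 0, fb=1
9: 0111001 → 0, fb=1
10: 1110011 → 1, fb=1
11: 1100111 → 1, fb=1
12: 1001111 → 1, fb=0
13: 0011110 → 0, fb=1
14: 0111101 → 0, fb=1
15: 1111011 → 1, fb=0
16: 1110110 → 1, fb=1
17: 1101101 → 1, fb=0
18: 1011010 → 1, fb=0
19: 0110100 → 0, fb=0
20: 1101000 → 1, fb=0
21: 1010000 → 1, fb=1
22: 0100001 → 0, fb=0
23: 1000010 → 1, fb=1
24: 0000101 → 0, fb=0
25: 0001010 → 0, fb=1
26: 0010101 → 0, fb=0
27: 0101010 → 0, fb=1
28: 1010101 → 1, fb=1
29: 0101011 → 0, fb=1
30: 1010111 → 1, fb=1
31: 0101111 → 0, fb=1
32: 1011111 → 1, fb=0
33: 0111110 → 0, fb=1
34: 1111101 → 1, fb=0
35: 1111010 → 1, fb=0
36: 1110100 → 1, fb=1
37: 1101001 → 1, fb=0
38: 1010010 → 1, fb=1
39: 0100101 → 0, fb=0
40: 1001010 → 1, fb=0
41: 0010100 → 0, fb=0
42: 0101000 → 0, fb=1
43: 1010001 → 1, fb=1
44: 0100011 → 0, fb=0
45: 1000110 → 1, fb=1
46: 0001101 → 0, fb=1
47: 0011011 → 0, fb=1
48: 0110111 → 0, fb=0
49: 1101110 → 1, fb=0
50: 1011100 → 1, fb=0
51: 0111000 → 0, fb=1
52: 1110001 → 1, fb=1
53: 1100011 → 1, fb=1
54: 1000111 → 1, fb=1
55: 0001111 → 0, fb=1
56: 0011111 → 0, fb=1
57: 0111111 → 0, fb=1
58: 1111111 → 1, fb=0
59: 1111110 → 1, fb=0
60: 1111100 → 1, fb=0
61: 1111000 → 1, fb=0
62: 1110000 → 1, fb=1
63: 1100001 → 1, fb=1
64: 1000011 → 1, fb=1
65: 0000111 → 0, fb=0
66: 0001110 → 0, fb=1
67: 0011101 → 0, fb=1
68: 0111011 → 0, fb=1
69: 1110111 → 1, fb=1
70: 1101111 → 1, fb=0
71: 1011110 → 1, fb=0
72: 0111100 → 0, fb=1
73: 1111001 → 1, fb=0
74: 1110010 → 1, fb=1
75: 1100101 → 1, fb=1
76: 1001011 → 1, fb=0
77: 0010110 → 0, fb=0
78: 0101100 → 0, fb=1
79: 1011001 → 1, fb=0
80: 0110010 → 0, fb=0
81: 1100100 → 1, fb=1
82: 1001001 → 1, fb=0
83: 0010010 → 0, fb=0
84: 0100100 → 0, fb=0
85: 1001000 → 1, fb=0
86: 0010000 → 0, fb=0
87: 0100000 → 0, fb=0
88: 1000000 → 1, fb=1
89: 0000001 → 0, fb=0
90: 0000010 → 0, fb=0
91: 0000100 → 0, fb=0
92: 0001000 → 0, fb=1
93: 0010001 → 0, fb=0
94: 0100010 → 0, fb=0
95: 1000100 → 1, fb=1
96: 0001001 → 0, fb=1
97: 0010011 → 0, fb=0
98: 0100110 → 0, fb=0
99: 1001100 → 1, fb=0
100: 0011000 → 0, fb=1
101: 0110001 → 0, fb=0
102: 1100010 → 1, fb=1
103: 1000101 → 1, fb=1
104: 0001011 → 0, fb=1
105: 0010111 → 0, fb=0
106: 0101110 → 0, fb=1
107: 1011101 → 1, fb=0
108: 0111010 → 0, fb=1
109: 1110101 → 1, fb=1
110: 1101011 → 1, fb=0
111: 1010110 → 1, fb=1
112: 0101101 → 0, fb=1
113: 1011011 → 1, fb=0
114: 0110110 → 0, fb=0
115: 1101100 → 1, fb=0
116: 1011000 → 1, fb=0
117: 0110000 → 0, fb=0
118: 1100000 → 1, fb=1
119: 1000001 → 1, fb=1
120: 0000011 → 0, fb=0
121: 0000110 → 0, fb=0
122: 0001100 → 0, fb=1
123: 0011001 → 0, fb=1
124: 0110011 → 0, fb=0
125: 1100110 → 1, fb=1
126: 1001101 → 1, fb=0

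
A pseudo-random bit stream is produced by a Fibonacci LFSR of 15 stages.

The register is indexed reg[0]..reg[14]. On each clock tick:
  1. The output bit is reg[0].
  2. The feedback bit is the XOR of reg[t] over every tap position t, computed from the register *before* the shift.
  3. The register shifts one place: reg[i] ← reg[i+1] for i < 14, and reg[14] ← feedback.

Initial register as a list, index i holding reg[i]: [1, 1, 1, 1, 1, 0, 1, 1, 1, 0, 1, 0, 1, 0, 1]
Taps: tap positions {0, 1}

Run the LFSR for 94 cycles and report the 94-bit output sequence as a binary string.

tick  register→output (feedback)
  0  111110111010101→1 (0)
  1  111101110101010→1 (0)
  2  111011101010100→1 (0)
  3  110111010101000→1 (0)
  4  101110101010000→1 (1)
  5  011101010100001→0 (1)
  6  111010101000011→1 (0)
  7  110101010000110→1 (0)
  8  101010100001100→1 (1)
  9  010101000011001→0 (1)
 10  101010000110011→1 (1)
 11  010100001100111→0 (1)
 12  101000011001111→1 (1)
 13  010000110011111→0 (1)
 14  100001100111111→1 (1)
 15  000011001111111→0 (0)
 16  000110011111110→0 (0)
 17  001100111111100→0 (0)
 18  011001111111000→0 (1)
 19  110011111110001→1 (0)
 20  100111111100010→1 (1)
 21  001111111000101→0 (0)
 22  011111110001010→0 (1)
 23  111111100010101→1 (0)
 24  111111000101010→1 (0)
 25  111110001010100→1 (0)
 26  111100010101000→1 (0)
 27  111000101010000→1 (0)
 28  110001010100000→1 (0)
 29  100010101000000→1 (1)
 30  000101010000001→0 (0)
 31  001010100000010→0 (0)
 32  010101000000100→0 (1)
 33  101010000001001→1 (1)
 34  010100000010011→0 (1)
 35  101000000100111→1 (1)
 36  010000001001111→0 (1)
 37  100000010011111→1 (1)
 38  000000100111111→0 (0)
 39  000001001111110→0 (0)
 40  000010011111100→0 (0)
 41  000100111111000→0 (0)
 42  001001111110000→0 (0)
 43  010011111100000→0 (1)
 44  100111111000001→1 (1)
 45  001111110000011→0 (0)
 46  011111100000110→0 (1)
 47  111111000001101→1 (0)
 48  111110000011010→1 (0)
 49  111100000110100→1 (0)
 50  111000001101000→1 (0)
 51  110000011010000→1 (0)
 52  100000110100000→1 (1)
 53  000001101000001→0 (0)
 54  000011010000010→0 (0)
 55  000110100000100→0 (0)
 56  001101000001000→0 (0)
 57  011010000010000→0 (1)
 58  110100000100001→1 (0)
 59  101000001000010→1 (1)
 60  010000010000101→0 (1)
 61  100000100001011→1 (1)
 62  000001000010111→0 (0)
 63  000010000101110→0 (0)
 64  000100001011100→0 (0)
 65  001000010111000→0 (0)
 66  010000101110000→0 (1)
 67  100001011100001→1 (1)
 68  000010111000011→0 (0)
 69  000101110000110→0 (0)
 70  001011100001100→0 (0)
 71  010111000011000→0 (1)
 72  101110000110001→1 (1)
 73  011100001100011→0 (1)
 74  111000011000111→1 (0)
 75  110000110001110→1 (0)
 76  100001100011100→1 (1)
 77  000011000111001→0 (0)
 78  000110001110010→0 (0)
 79  001100011100100→0 (0)
 80  011000111001000→0 (1)
 81  110001110010001→1 (0)
 82  100011100100010→1 (1)
 83  000111001000101→0 (0)
 84  001110010001010→0 (0)
 85  011100100010100→0 (1)
 86  111001000101001→1 (0)
 87  110010001010010→1 (0)
 88  100100010100100→1 (1)
 89  001000101001001→0 (0)
 90  010001010010010→0 (1)
 91  100010100100101→1 (1)
 92  000101001001011→0 (0)
 93  001010010010110→0 (0)

1111101110101010000110011111110001010100000010011111100000110100000100001011100001100011100100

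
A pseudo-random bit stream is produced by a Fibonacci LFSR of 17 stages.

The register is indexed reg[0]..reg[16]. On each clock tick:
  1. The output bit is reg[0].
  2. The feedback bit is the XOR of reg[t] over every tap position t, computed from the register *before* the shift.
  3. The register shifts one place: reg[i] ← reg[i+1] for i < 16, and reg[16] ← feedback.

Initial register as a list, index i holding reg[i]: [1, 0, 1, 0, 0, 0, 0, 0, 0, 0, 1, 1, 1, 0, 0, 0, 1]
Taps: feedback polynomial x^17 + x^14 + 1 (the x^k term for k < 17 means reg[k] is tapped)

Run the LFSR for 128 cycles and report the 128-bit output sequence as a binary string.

step | reg (before) | out | fb
   0 | 10100000001110001 | 1 | 1
   1 | 01000000011100011 | 0 | 0
   2 | 10000000111000110 | 1 | 0
   3 | 00000001110001100 | 0 | 1
   4 | 00000011100011001 | 0 | 0
   5 | 00000111000110010 | 0 | 0
   6 | 00001110001100100 | 0 | 1
   7 | 00011100011001001 | 0 | 0
   8 | 00111000110010010 | 0 | 0
   9 | 01110001100100100 | 0 | 1
  10 | 11100011001001001 | 1 | 1
  11 | 11000110010010011 | 1 | 1
  12 | 10001100100100111 | 1 | 0
  13 | 00011001001001110 | 0 | 1
  14 | 00110010010011101 | 0 | 1
  15 | 01100100100111011 | 0 | 0
  16 | 11001001001110110 | 1 | 0
  17 | 10010010011101100 | 1 | 0
  18 | 00100100111011000 | 0 | 0
  19 | 01001001110110000 | 0 | 0
  20 | 10010011101100000 | 1 | 1
  21 | 00100111011000001 | 0 | 0
  22 | 01001110110000010 | 0 | 0
  23 | 10011101100000100 | 1 | 0
  24 | 00111011000001000 | 0 | 0
  25 | 01110110000010000 | 0 | 0
  26 | 11101100000100000 | 1 | 1
  27 | 11011000001000001 | 1 | 1
  28 | 10110000010000011 | 1 | 1
  29 | 01100000100000111 | 0 | 1
  30 | 11000001000001111 | 1 | 0
  31 | 10000010000011110 | 1 | 0
  32 | 00000100000111100 | 0 | 1
  33 | 00001000001111001 | 0 | 0
  34 | 00010000011110010 | 0 | 0
  35 | 00100000111100100 | 0 | 1
  36 | 01000001111001001 | 0 | 0
  37 | 10000011110010010 | 1 | 1
  38 | 00000111100100101 | 0 | 1
  39 | 00001111001001011 | 0 | 0
  40 | 00011110010010110 | 0 | 1
  41 | 00111100100101101 | 0 | 1
  42 | 01111001001011011 | 0 | 0
  43 | 11110010010110110 | 1 | 0
  44 | 11100100101101100 | 1 | 0
  45 | 11001001011011000 | 1 | 1
  46 | 10010010110110001 | 1 | 1
  47 | 00100101101100011 | 0 | 0
  48 | 01001011011000110 | 0 | 1
  49 | 10010110110001101 | 1 | 0
  50 | 00101101100011010 | 0 | 0
  51 | 01011011000110100 | 0 | 1
  52 | 10110110001101001 | 1 | 1
  53 | 01101100011010011 | 0 | 0
  54 | 11011000110100110 | 1 | 0
  55 | 10110001101001100 | 1 | 0
  56 | 01100011010011000 | 0 | 0
  57 | 11000110100110000 | 1 | 1
  58 | 10001101001100001 | 1 | 1
  59 | 00011010011000011 | 0 | 0
  60 | 00110100110000110 | 0 | 1
  61 | 01101001100001101 | 0 | 1
  62 | 11010011000011011 | 1 | 1
  63 | 10100110000110111 | 1 | 0
  64 | 01001100001101110 | 0 | 1
  65 | 10011000011011101 | 1 | 0
  66 | 00110000110111010 | 0 | 0
  67 | 01100001101110100 | 0 | 1
  68 | 11000011011101001 | 1 | 1
  69 | 10000110111010011 | 1 | 1
  70 | 00001101110100111 | 0 | 1
  71 | 00011011101001111 | 0 | 1
  72 | 00110111010011111 | 0 | 1
  73 | 01101110100111111 | 0 | 1
  74 | 11011101001111111 | 1 | 0
  75 | 10111010011111110 | 1 | 0
  76 | 01110100111111100 | 0 | 1
  77 | 11101001111111001 | 1 | 1
  78 | 11010011111110011 | 1 | 1
  79 | 10100111111100111 | 1 | 0
  80 | 01001111111001110 | 0 | 1
  81 | 10011111110011101 | 1 | 0
  82 | 00111111100111010 | 0 | 0
  83 | 01111111001110100 | 0 | 1
  84 | 11111110011101001 | 1 | 1
  85 | 11111100111010011 | 1 | 1
  86 | 11111001110100111 | 1 | 0
  87 | 11110011101001110 | 1 | 0
  88 | 11100111010011100 | 1 | 0
  89 | 11001110100111000 | 1 | 1
  90 | 10011101001110001 | 1 | 1
  91 | 00111010011100011 | 0 | 0
  92 | 01110100111000110 | 0 | 1
  93 | 11101001110001101 | 1 | 0
  94 | 11010011100011010 | 1 | 1
  95 | 10100111000110101 | 1 | 0
  96 | 01001110001101010 | 0 | 0
  97 | 10011100011010100 | 1 | 0
  98 | 00111000110101000 | 0 | 0
  99 | 01110001101010000 | 0 | 0
 100 | 11100011010100000 | 1 | 1
 101 | 11000110101000001 | 1 | 1
 102 | 10001101010000011 | 1 | 1
 103 | 00011010100000111 | 0 | 1
 104 | 00110101000001111 | 0 | 1
 105 | 01101010000011111 | 0 | 1
 106 | 11010100000111111 | 1 | 0
 107 | 10101000001111110 | 1 | 0
 108 | 01010000011111100 | 0 | 1
 109 | 10100000111111001 | 1 | 1
 110 | 01000001111110011 | 0 | 0
 111 | 10000011111100110 | 1 | 0
 112 | 00000111111001100 | 0 | 1
 113 | 00001111110011001 | 0 | 0
 114 | 00011111100110010 | 0 | 0
 115 | 00111111001100100 | 0 | 1
 116 | 01111110011001001 | 0 | 0
 117 | 11111100110010010 | 1 | 1
 118 | 11111001100100101 | 1 | 0
 119 | 11110011001001010 | 1 | 1
 120 | 11100110010010101 | 1 | 0
 121 | 11001100100101010 | 1 | 1
 122 | 10011001001010101 | 1 | 0
 123 | 00110010010101010 | 0 | 0
 124 | 01100100101010100 | 0 | 1
 125 | 11001001010101001 | 1 | 1
 126 | 10010010101010011 | 1 | 1
 127 | 00100101010100111 | 0 | 1

10100000001110001100100100111011000001000001111001001011011000110100110000110111010011111110011101001110001101010000011111100110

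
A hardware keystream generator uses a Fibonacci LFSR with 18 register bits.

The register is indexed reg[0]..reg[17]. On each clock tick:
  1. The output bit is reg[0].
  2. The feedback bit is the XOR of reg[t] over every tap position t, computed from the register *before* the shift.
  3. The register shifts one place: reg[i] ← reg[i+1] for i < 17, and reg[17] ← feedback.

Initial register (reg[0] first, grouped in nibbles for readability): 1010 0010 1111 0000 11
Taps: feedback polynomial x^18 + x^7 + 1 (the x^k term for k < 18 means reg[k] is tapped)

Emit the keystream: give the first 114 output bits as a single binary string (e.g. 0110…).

101000101111000011110110101000101110100111110101100001001100110111111000100011000110111110101110111011100011011001

k : reg_k → out_k, fb_k
0: 101000101111000011 → 1, fb=1
1: 010001011110000111 → 0, fb=1
2: 100010111100001111 → 1, fb=0
3: 000101111000011110 → 0, fb=1
4: 001011110000111101 → 0, fb=1
5: 010111100001111011 → 0, fb=0
6: 101111000011110110 → 1, fb=1
7: 011110000111101101 → 0, fb=0
8: 111100001111011010 → 1, fb=1
9: 111000011110110101 → 1, fb=0
10: 110000111101101010 → 1, fb=0
11: 100001111011010100 → 1, fb=0
12: 000011110110101000 → 0, fb=1
13: 000111101101010001 → 0, fb=0
14: 001111011010100010 → 0, fb=1
15: 011110110101000101 → 0, fb=1
16: 111101101010001011 → 1, fb=1
17: 111011010100010111 → 1, fb=0
18: 110110101000101110 → 1, fb=1
19: 101101010001011101 → 1, fb=0
20: 011010100010111010 → 0, fb=0
21: 110101000101110100 → 1, fb=1
22: 101010001011101001 → 1, fb=1
23: 010100010111010011 → 0, fb=1
24: 101000101110100111 → 1, fb=1
25: 010001011101001111 → 0, fb=1
26: 100010111010011111 → 1, fb=0
27: 000101110100111110 → 0, fb=1
28: 001011101001111101 → 0, fb=0
29: 010111010011111010 → 0, fb=1
30: 101110100111110101 → 1, fb=1
31: 011101001111101011 → 0, fb=0
32: 111010011111010110 → 1, fb=0
33: 110100111110101100 → 1, fb=0
34: 101001111101011000 → 1, fb=0
35: 010011111010110000 → 0, fb=1
36: 100111110101100001 → 1, fb=0
37: 001111101011000010 → 0, fb=0
38: 011111010110000100 → 0, fb=1
39: 111110101100001001 → 1, fb=1
40: 111101011000010011 → 1, fb=0
41: 111010110000100110 → 1, fb=0
42: 110101100001001100 → 1, fb=1
43: 101011000010011001 → 1, fb=1
44: 010110000100110011 → 0, fb=0
45: 101100001001100110 → 1, fb=1
46: 011000010011001101 → 0, fb=1
47: 110000100110011011 → 1, fb=1
48: 100001001100110111 → 1, fb=1
49: 000010011001101111 → 0, fb=1
50: 000100110011011111 → 0, fb=1
51: 001001100110111111 → 0, fb=0
52: 010011001101111110 → 0, fb=0
53: 100110011011111100 → 1, fb=0
54: 001100110111111000 → 0, fb=1
55: 011001101111110001 → 0, fb=0
56: 110011011111100010 → 1, fb=0
57: 100110111111000100 → 1, fb=0
58: 001101111110001000 → 0, fb=1
59: 011011111100010001 → 0, fb=1
60: 110111111000100011 → 1, fb=0
61: 101111110001000110 → 1, fb=0
62: 011111100010001100 → 0, fb=0
63: 111111000100011000 → 1, fb=1
64: 111110001000110001 → 1, fb=1
65: 111100010001100011 → 1, fb=0
66: 111000100011000110 → 1, fb=1
67: 110001000110001101 → 1, fb=1
68: 100010001100011011 → 1, fb=1
69: 000100011000110111 → 0, fb=1
70: 001000110001101111 → 0, fb=1
71: 010001100011011111 → 0, fb=0
72: 100011000110111110 → 1, fb=1
73: 000110001101111101 → 0, fb=0
74: 001100011011111010 → 0, fb=1
75: 011000110111110101 → 0, fb=1
76: 110001101111101011 → 1, fb=1
77: 100011011111010111 → 1, fb=0
78: 000110111110101110 → 0, fb=1
79: 001101111101011101 → 0, fb=1
80: 011011111010111011 → 0, fb=1
81: 110111110101110111 → 1, fb=0
82: 101111101011101110 → 1, fb=1
83: 011111010111011101 → 0, fb=1
84: 111110101110111011 → 1, fb=1
85: 111101011101110111 → 1, fb=0
86: 111010111011101110 → 1, fb=0
87: 110101110111011100 → 1, fb=0
88: 101011101110111000 → 1, fb=1
89: 010111011101110001 → 0, fb=1
90: 101110111011100011 → 1, fb=0
91: 011101110111000110 → 0, fb=1
92: 111011101110001101 → 1, fb=1
93: 110111011100011011 → 1, fb=0
94: 101110111000110110 → 1, fb=0
95: 011101110001101100 → 0, fb=1
96: 111011100011011001 → 1, fb=1
97: 110111000110110011 → 1, fb=1
98: 101110001101100111 → 1, fb=1
99: 011100011011001111 → 0, fb=1
100: 111000110110011111 → 1, fb=0
101: 110001101100111110 → 1, fb=1
102: 100011011001111101 → 1, fb=0
103: 000110110011111010 → 0, fb=1
104: 001101100111110101 → 0, fb=0
105: 011011001111101010 → 0, fb=0
106: 110110011111010100 → 1, fb=0
107: 101100111110101000 → 1, fb=0
108: 011001111101010000 → 0, fb=1
109: 110011111010100001 → 1, fb=0
110: 100111110101000010 → 1, fb=0
111: 001111101010000100 → 0, fb=0
112: 011111010100001000 → 0, fb=1
113: 111110101000010001 → 1, fb=1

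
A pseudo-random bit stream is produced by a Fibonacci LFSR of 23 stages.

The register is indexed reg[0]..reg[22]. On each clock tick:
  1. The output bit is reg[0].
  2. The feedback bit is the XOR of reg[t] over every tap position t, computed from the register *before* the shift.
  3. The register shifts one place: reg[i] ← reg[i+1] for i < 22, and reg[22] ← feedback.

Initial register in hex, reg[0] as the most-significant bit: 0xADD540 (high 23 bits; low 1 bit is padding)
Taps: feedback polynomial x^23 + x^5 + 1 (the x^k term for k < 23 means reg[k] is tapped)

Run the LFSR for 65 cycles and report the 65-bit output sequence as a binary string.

10101101110101010100000000101110111110101000101111100011010101111

k : reg_k → out_k, fb_k
0: 10101101110101010100000 → 1, fb=0
1: 01011011101010101000000 → 0, fb=0
2: 10110111010101010000000 → 1, fb=0
3: 01101110101010100000000 → 0, fb=1
4: 11011101010101000000001 → 1, fb=0
5: 10111010101010000000010 → 1, fb=1
6: 01110101010100000000101 → 0, fb=1
7: 11101010101000000001011 → 1, fb=1
8: 11010101010000000010111 → 1, fb=0
9: 10101010100000000101110 → 1, fb=1
10: 01010101000000001011101 → 0, fb=1
11: 10101010000000010111011 → 1, fb=1
12: 01010100000000101110111 → 0, fb=1
13: 10101000000001011101111 → 1, fb=1
14: 01010000000010111011111 → 0, fb=0
15: 10100000000101110111110 → 1, fb=1
16: 01000000001011101111101 → 0, fb=0
17: 10000000010111011111010 → 1, fb=1
18: 00000000101110111110101 → 0, fb=0
19: 00000001011101111101010 → 0, fb=0
20: 00000010111011111010100 → 0, fb=0
21: 00000101110111110101000 → 0, fb=1
22: 00001011101111101010001 → 0, fb=0
23: 00010111011111010100010 → 0, fb=1
24: 00101110111110101000101 → 0, fb=1
25: 01011101111101010001011 → 0, fb=1
26: 10111011111010100010111 → 1, fb=1
27: 01110111110101000101111 → 0, fb=1
28: 11101111101010001011111 → 1, fb=0
29: 11011111010100010111110 → 1, fb=0
30: 10111110101000101111100 → 1, fb=0
31: 01111101010001011111000 → 0, fb=1
32: 11111010100010111110001 → 1, fb=1
33: 11110101000101111100011 → 1, fb=0
34: 11101010001011111000110 → 1, fb=1
35: 11010100010111110001101 → 1, fb=0
36: 10101000101111100011010 → 1, fb=1
37: 01010001011111000110101 → 0, fb=0
38: 10100010111110001101010 → 1, fb=1
39: 01000101111100011010101 → 0, fb=1
40: 10001011111000110101011 → 1, fb=1
41: 00010111110001101010111 → 0, fb=1
42: 00101111100011010101111 → 0, fb=1
43: 01011111000110101011111 → 0, fb=1
44: 10111110001101010111111 → 1, fb=0
45: 01111100011010101111110 → 0, fb=1
46: 11111000110101011111101 → 1, fb=1
47: 11110001101010111111011 → 1, fb=1
48: 11100011010101111110111 → 1, fb=1
49: 11000110101011111101111 → 1, fb=0
50: 10001101010111111011110 → 1, fb=0
51: 00011010101111110111100 → 0, fb=0
52: 00110101011111101111000 → 0, fb=1
53: 01101010111111011110001 → 0, fb=0
54: 11010101111110111100010 → 1, fb=0
55: 10101011111101111000100 → 1, fb=1
56: 01010111111011110001001 → 0, fb=1
57: 10101111110111100010011 → 1, fb=0
58: 01011111101111000100110 → 0, fb=1
59: 10111111011110001001101 → 1, fb=0
60: 01111110111100010011010 → 0, fb=1
61: 11111101111000100110101 → 1, fb=0
62: 11111011110001001101010 → 1, fb=1
63: 11110111100010011010101 → 1, fb=0
64: 11101111000100110101010 → 1, fb=0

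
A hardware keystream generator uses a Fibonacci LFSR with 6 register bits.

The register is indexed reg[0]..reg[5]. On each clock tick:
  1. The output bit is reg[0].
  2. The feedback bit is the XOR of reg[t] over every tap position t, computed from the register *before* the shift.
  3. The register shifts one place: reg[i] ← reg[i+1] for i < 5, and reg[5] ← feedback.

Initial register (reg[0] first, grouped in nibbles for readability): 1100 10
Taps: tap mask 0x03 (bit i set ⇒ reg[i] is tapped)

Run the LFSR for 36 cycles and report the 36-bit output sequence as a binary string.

110010010110111011001101010111111000

step | reg (before) | out | fb
   0 | 110010 | 1 | 0
   1 | 100100 | 1 | 1
   2 | 001001 | 0 | 0
   3 | 010010 | 0 | 1
   4 | 100101 | 1 | 1
   5 | 001011 | 0 | 0
   6 | 010110 | 0 | 1
   7 | 101101 | 1 | 1
   8 | 011011 | 0 | 1
   9 | 110111 | 1 | 0
  10 | 101110 | 1 | 1
  11 | 011101 | 0 | 1
  12 | 111011 | 1 | 0
  13 | 110110 | 1 | 0
  14 | 101100 | 1 | 1
  15 | 011001 | 0 | 1
  16 | 110011 | 1 | 0
  17 | 100110 | 1 | 1
  18 | 001101 | 0 | 0
  19 | 011010 | 0 | 1
  20 | 110101 | 1 | 0
  21 | 101010 | 1 | 1
  22 | 010101 | 0 | 1
  23 | 101011 | 1 | 1
  24 | 010111 | 0 | 1
  25 | 101111 | 1 | 1
  26 | 011111 | 0 | 1
  27 | 111111 | 1 | 0
  28 | 111110 | 1 | 0
  29 | 111100 | 1 | 0
  30 | 111000 | 1 | 0
  31 | 110000 | 1 | 0
  32 | 100000 | 1 | 1
  33 | 000001 | 0 | 0
  34 | 000010 | 0 | 0
  35 | 000100 | 0 | 0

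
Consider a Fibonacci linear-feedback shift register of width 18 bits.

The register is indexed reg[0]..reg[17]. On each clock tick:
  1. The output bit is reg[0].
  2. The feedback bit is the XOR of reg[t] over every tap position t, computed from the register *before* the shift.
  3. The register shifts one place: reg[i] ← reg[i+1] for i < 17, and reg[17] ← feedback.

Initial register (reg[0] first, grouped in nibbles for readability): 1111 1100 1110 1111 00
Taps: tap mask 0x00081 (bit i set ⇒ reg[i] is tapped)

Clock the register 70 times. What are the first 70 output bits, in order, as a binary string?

k : reg_k → out_k, fb_k
0: 111111001110111100 → 1, fb=1
1: 111110011101111001 → 1, fb=0
2: 111100111011110010 → 1, fb=0
3: 111001110111100100 → 1, fb=0
4: 110011101111001000 → 1, fb=1
5: 100111011110010001 → 1, fb=0
6: 001110111100100010 → 0, fb=1
7: 011101111001000101 → 0, fb=1
8: 111011110010001011 → 1, fb=0
9: 110111100100010110 → 1, fb=1
10: 101111001000101101 → 1, fb=1
11: 011110010001011011 → 0, fb=1
12: 111100100010110111 → 1, fb=1
13: 111001000101101111 → 1, fb=1
14: 110010001011011111 → 1, fb=1
15: 100100010110111111 → 1, fb=0
16: 001000101101111110 → 0, fb=0
17: 010001011011111100 → 0, fb=1
18: 100010110111111001 → 1, fb=0
19: 000101101111110010 → 0, fb=0
20: 001011011111100100 → 0, fb=1
21: 010110111111001001 → 0, fb=1
22: 101101111110010011 → 1, fb=0
23: 011011111100100110 → 0, fb=1
24: 110111111001001101 → 1, fb=0
25: 101111110010011010 → 1, fb=0
26: 011111100100110100 → 0, fb=0
27: 111111001001101000 → 1, fb=1
28: 111110010011010001 → 1, fb=0
29: 111100100110100010 → 1, fb=1
30: 111001001101000101 → 1, fb=1
31: 110010011010001011 → 1, fb=0
32: 100100110100010110 → 1, fb=0
33: 001001101000101100 → 0, fb=0
34: 010011010001011000 → 0, fb=1
35: 100110100010110001 → 1, fb=1
36: 001101000101100011 → 0, fb=0
37: 011010001011000110 → 0, fb=0
38: 110100010110001100 → 1, fb=0
39: 101000101100011000 → 1, fb=1
40: 010001011000110001 → 0, fb=1
41: 100010110001100011 → 1, fb=0
42: 000101100011000110 → 0, fb=0
43: 001011000110001100 → 0, fb=0
44: 010110001100011000 → 0, fb=0
45: 101100011000110000 → 1, fb=0
46: 011000110001100000 → 0, fb=1
47: 110001100011000001 → 1, fb=1
48: 100011000110000011 → 1, fb=1
49: 000110001100000111 → 0, fb=0
50: 001100011000001110 → 0, fb=1
51: 011000110000011101 → 0, fb=1
52: 110001100000111011 → 1, fb=1
53: 100011000001110111 → 1, fb=1
54: 000110000011101111 → 0, fb=0
55: 001100000111011110 → 0, fb=0
56: 011000001110111100 → 0, fb=0
57: 110000011101111000 → 1, fb=0
58: 100000111011110000 → 1, fb=0
59: 000001110111100000 → 0, fb=1
60: 000011101111000001 → 0, fb=0
61: 000111011110000010 → 0, fb=1
62: 001110111100000101 → 0, fb=1
63: 011101111000001011 → 0, fb=1
64: 111011110000010111 → 1, fb=0
65: 110111100000101110 → 1, fb=1
66: 101111000001011101 → 1, fb=1
67: 011110000010111011 → 0, fb=0
68: 111100000101110110 → 1, fb=1
69: 111000001011101101 → 1, fb=1

1111110011101111001000101101111110010011010001011000110001100000111011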